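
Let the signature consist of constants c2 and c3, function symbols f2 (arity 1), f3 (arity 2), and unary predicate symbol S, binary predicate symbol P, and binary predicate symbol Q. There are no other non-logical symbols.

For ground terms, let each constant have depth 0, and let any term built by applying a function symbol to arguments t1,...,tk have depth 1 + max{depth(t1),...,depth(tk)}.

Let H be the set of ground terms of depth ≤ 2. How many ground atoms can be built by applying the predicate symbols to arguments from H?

11026

First count ground terms of depth ≤ 2.
Let N_k count ground terms of depth at most k. Each non-constant term of depth ≤ k is some function symbol applied to depth-≤(k−1) arguments, giving N_k = 2 + N_{k-1} + N_{k-1}^2.
N_0 = 2
N_1 = 2 + 2 + 2^2 = 8
N_2 = 2 + 8 + 8^2 = 74
So |H| = 74.
Ground atoms are formed by filling each argument slot of a predicate with a term from H, so an r-ary predicate gives |H|^r atoms:
  S: 74;  P: 74^2 = 5476;  Q: 74^2 = 5476
Total ground atoms: 74 + 5476 + 5476 = 11026.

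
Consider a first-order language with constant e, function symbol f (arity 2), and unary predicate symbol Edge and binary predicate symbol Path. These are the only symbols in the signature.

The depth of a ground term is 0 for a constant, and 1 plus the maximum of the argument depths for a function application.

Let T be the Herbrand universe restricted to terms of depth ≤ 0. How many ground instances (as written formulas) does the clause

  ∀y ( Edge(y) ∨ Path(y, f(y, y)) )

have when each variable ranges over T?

Ground terms of depth ≤ 0:
  Let N_k count ground terms of depth at most k. Each non-constant term of depth ≤ k is some function symbol applied to depth-≤(k−1) arguments, giving N_k = 1 + N_{k-1}^2.
  N_0 = 1
  Explicitly: e.
So there is exactly 1 ground term available for substitution.
The body mentions the single quantified variable y; since ground terms form a free algebra, no two substitutions collapse to the same formula.
Number of ground instances = 1.

1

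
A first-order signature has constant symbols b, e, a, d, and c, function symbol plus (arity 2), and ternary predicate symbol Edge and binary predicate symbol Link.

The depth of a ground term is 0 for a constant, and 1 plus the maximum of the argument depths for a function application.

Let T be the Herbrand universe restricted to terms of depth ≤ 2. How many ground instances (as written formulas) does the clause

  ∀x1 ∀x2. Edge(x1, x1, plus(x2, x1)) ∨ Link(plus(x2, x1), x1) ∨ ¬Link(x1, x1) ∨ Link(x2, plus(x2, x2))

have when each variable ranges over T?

819025

Ground terms of depth ≤ 2:
  Let N_k = |{terms of depth ≤ k}|. Then N_0 = 5 and N_k = 5 + N_{k-1}^2 for k ≥ 1 (one summand per function symbol, arity giving the exponent).
  N_0 = 5
  N_1 = 5 + 5^2 = 30
  N_2 = 5 + 30^2 = 905
So there are 905 ground terms available for substitution.
The clause has 2 distinct variables (x1, x2), each appearing in the body. In the free term algebra distinct substitutions yield syntactically distinct ground instances.
Number of ground instances = 905^2 = 819025.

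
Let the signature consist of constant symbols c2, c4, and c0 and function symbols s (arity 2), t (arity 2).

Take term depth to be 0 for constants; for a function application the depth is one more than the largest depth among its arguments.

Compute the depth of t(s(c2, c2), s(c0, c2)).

2

depth(s(c2, c2)) = 1 + max(0, 0) = 1
depth(s(c0, c2)) = 1 + max(0, 0) = 1
depth(t(s(c2, c2), s(c0, c2))) = 1 + max(1, 1) = 2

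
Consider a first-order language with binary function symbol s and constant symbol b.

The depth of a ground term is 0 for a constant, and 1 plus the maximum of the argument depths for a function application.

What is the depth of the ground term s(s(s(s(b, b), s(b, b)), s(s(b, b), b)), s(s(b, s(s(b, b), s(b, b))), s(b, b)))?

5

depth(s(b, b)) = 1 + max(0, 0) = 1
depth(s(s(b, b), s(b, b))) = 1 + max(1, 1) = 2
depth(s(s(b, b), b)) = 1 + max(1, 0) = 2
depth(s(s(s(b, b), s(b, b)), s(s(b, b), b))) = 1 + max(2, 2) = 3
depth(s(b, s(s(b, b), s(b, b)))) = 1 + max(0, 2) = 3
depth(s(s(b, s(s(b, b), s(b, b))), s(b, b))) = 1 + max(3, 1) = 4
depth(s(s(s(s(b, b), s(b, b)), s(s(b, b), b)), s(s(b, s(s(b, b), s(b, b))), s(b, b)))) = 1 + max(3, 4) = 5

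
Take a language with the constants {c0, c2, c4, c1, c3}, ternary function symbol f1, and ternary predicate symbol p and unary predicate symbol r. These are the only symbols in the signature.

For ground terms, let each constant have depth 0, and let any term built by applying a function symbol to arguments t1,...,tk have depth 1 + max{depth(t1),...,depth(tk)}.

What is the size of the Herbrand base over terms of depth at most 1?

First count ground terms of depth ≤ 1.
Let N_k count ground terms of depth at most k. Each non-constant term of depth ≤ k is some function symbol applied to depth-≤(k−1) arguments, giving N_k = 5 + N_{k-1}^3.
N_0 = 5
N_1 = 5 + 5^3 = 130
So |H| = 130.
Ground atoms are formed by filling each argument slot of a predicate with a term from H, so an r-ary predicate gives |H|^r atoms:
  p: 130^3 = 2197000;  r: 130
Total ground atoms: 2197000 + 130 = 2197130.

2197130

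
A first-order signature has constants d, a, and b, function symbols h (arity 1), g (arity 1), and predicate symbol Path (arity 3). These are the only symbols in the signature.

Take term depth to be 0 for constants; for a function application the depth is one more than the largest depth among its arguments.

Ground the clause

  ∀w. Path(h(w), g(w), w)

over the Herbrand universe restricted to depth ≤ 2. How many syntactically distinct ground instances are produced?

Ground terms of depth ≤ 2:
  If N_k denotes the number of depth-≤k ground terms, the 3 constants give N_0 = 3, and each function symbol of arity r contributes N_{k-1}^r new terms at level k: N_k = 3 + N_{k-1} + N_{k-1}.
  N_0 = 3
  N_1 = 3 + 3 + 3 = 9
  N_2 = 3 + 9 + 9 = 21
So there are 21 ground terms available for substitution.
There is 1 variable to instantiate (w),  occurring in at least one literal, so different choices give different ground instances.
Number of ground instances = 21.

21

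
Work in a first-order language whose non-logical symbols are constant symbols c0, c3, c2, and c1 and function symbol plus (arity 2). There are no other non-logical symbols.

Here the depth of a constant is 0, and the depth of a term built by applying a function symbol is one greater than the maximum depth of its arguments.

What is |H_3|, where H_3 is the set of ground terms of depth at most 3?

If N_k denotes the number of depth-≤k ground terms, the 4 constants give N_0 = 4, and each function symbol of arity r contributes N_{k-1}^r new terms at level k: N_k = 4 + N_{k-1}^2.
N_0 = 4
N_1 = 4 + 4^2 = 20
N_2 = 4 + 20^2 = 404
N_3 = 4 + 404^2 = 163220

163220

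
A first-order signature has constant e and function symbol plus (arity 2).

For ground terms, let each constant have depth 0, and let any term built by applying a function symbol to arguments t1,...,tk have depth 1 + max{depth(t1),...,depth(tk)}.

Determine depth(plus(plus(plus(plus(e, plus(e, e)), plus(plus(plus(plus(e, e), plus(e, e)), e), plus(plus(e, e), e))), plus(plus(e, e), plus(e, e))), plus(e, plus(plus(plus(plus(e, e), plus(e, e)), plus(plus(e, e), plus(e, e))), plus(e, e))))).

depth(plus(e, e)) = 1 + max(0, 0) = 1
depth(plus(e, plus(e, e))) = 1 + max(0, 1) = 2
depth(plus(plus(e, e), plus(e, e))) = 1 + max(1, 1) = 2
depth(plus(plus(plus(e, e), plus(e, e)), e)) = 1 + max(2, 0) = 3
depth(plus(plus(e, e), e)) = 1 + max(1, 0) = 2
depth(plus(plus(plus(plus(e, e), plus(e, e)), e), plus(plus(e, e), e))) = 1 + max(3, 2) = 4
depth(plus(plus(e, plus(e, e)), plus(plus(plus(plus(e, e), plus(e, e)), e), plus(plus(e, e), e)))) = 1 + max(2, 4) = 5
depth(plus(plus(plus(e, plus(e, e)), plus(plus(plus(plus(e, e), plus(e, e)), e), plus(plus(e, e), e))), plus(plus(e, e), plus(e, e)))) = 1 + max(5, 2) = 6
depth(plus(plus(plus(e, e), plus(e, e)), plus(plus(e, e), plus(e, e)))) = 1 + max(2, 2) = 3
depth(plus(plus(plus(plus(e, e), plus(e, e)), plus(plus(e, e), plus(e, e))), plus(e, e))) = 1 + max(3, 1) = 4
depth(plus(e, plus(plus(plus(plus(e, e), plus(e, e)), plus(plus(e, e), plus(e, e))), plus(e, e)))) = 1 + max(0, 4) = 5
depth(plus(plus(plus(plus(e, plus(e, e)), plus(plus(plus(plus(e, e), plus(e, e)), e), plus(plus(e, e), e))), plus(plus(e, e), plus(e, e))), plus(e, plus(plus(plus(plus(e, e), plus(e, e)), plus(plus(e, e), plus(e, e))), plus(e, e))))) = 1 + max(6, 5) = 7

7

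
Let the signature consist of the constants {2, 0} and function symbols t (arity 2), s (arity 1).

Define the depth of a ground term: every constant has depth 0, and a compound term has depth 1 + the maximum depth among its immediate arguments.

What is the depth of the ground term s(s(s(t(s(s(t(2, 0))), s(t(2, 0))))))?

depth(t(2, 0)) = 1 + max(0, 0) = 1
depth(s(t(2, 0))) = 1 + depth(t(2, 0)) = 1 + 1 = 2
depth(s(s(t(2, 0)))) = 1 + depth(s(t(2, 0))) = 1 + 2 = 3
depth(t(s(s(t(2, 0))), s(t(2, 0)))) = 1 + max(3, 2) = 4
depth(s(t(s(s(t(2, 0))), s(t(2, 0))))) = 1 + depth(t(s(s(t(2, 0))), s(t(2, 0)))) = 1 + 4 = 5
depth(s(s(t(s(s(t(2, 0))), s(t(2, 0)))))) = 1 + depth(s(t(s(s(t(2, 0))), s(t(2, 0))))) = 1 + 5 = 6
depth(s(s(s(t(s(s(t(2, 0))), s(t(2, 0))))))) = 1 + depth(s(s(t(s(s(t(2, 0))), s(t(2, 0)))))) = 1 + 6 = 7

7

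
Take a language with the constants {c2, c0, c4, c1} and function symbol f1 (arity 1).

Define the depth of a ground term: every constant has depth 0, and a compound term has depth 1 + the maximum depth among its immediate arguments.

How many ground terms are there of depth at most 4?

20

Let N_k count ground terms of depth at most k. Each non-constant term of depth ≤ k is some function symbol applied to depth-≤(k−1) arguments, giving N_k = 4 + N_{k-1}.
N_0 = 4
N_1 = 4 + 4 = 8
N_2 = 4 + 8 = 12
N_3 = 4 + 12 = 16
N_4 = 4 + 16 = 20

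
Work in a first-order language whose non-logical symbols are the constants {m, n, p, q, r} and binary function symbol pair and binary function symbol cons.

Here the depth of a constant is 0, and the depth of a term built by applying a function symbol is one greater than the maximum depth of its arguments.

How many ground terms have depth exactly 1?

If N_k denotes the number of depth-≤k ground terms, the 5 constants give N_0 = 5, and each function symbol of arity r contributes N_{k-1}^r new terms at level k: N_k = 5 + N_{k-1}^2 + N_{k-1}^2.
N_0 = 5
N_1 = 5 + 5^2 + 5^2 = 55
Terms of depth exactly 1: N_1 − N_0 = 55 − 5 = 50.

50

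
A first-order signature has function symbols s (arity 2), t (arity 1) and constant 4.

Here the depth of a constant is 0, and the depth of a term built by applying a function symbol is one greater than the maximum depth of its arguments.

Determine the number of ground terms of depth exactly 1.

2

If N_k denotes the number of depth-≤k ground terms, the 1 constant gives N_0 = 1, and each function symbol of arity r contributes N_{k-1}^r new terms at level k: N_k = 1 + N_{k-1}^2 + N_{k-1}.
N_0 = 1
N_1 = 1 + 1^2 + 1 = 3
Terms of depth exactly 1: N_1 − N_0 = 3 − 1 = 2.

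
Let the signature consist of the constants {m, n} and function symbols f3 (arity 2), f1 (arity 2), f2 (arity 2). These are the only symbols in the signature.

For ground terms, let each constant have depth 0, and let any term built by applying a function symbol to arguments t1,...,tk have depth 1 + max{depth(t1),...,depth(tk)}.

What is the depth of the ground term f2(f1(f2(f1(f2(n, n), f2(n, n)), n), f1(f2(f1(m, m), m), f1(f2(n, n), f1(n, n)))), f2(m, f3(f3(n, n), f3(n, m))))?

5

depth(f2(n, n)) = 1 + max(0, 0) = 1
depth(f1(f2(n, n), f2(n, n))) = 1 + max(1, 1) = 2
depth(f2(f1(f2(n, n), f2(n, n)), n)) = 1 + max(2, 0) = 3
depth(f1(m, m)) = 1 + max(0, 0) = 1
depth(f2(f1(m, m), m)) = 1 + max(1, 0) = 2
depth(f1(n, n)) = 1 + max(0, 0) = 1
depth(f1(f2(n, n), f1(n, n))) = 1 + max(1, 1) = 2
depth(f1(f2(f1(m, m), m), f1(f2(n, n), f1(n, n)))) = 1 + max(2, 2) = 3
depth(f1(f2(f1(f2(n, n), f2(n, n)), n), f1(f2(f1(m, m), m), f1(f2(n, n), f1(n, n))))) = 1 + max(3, 3) = 4
depth(f3(n, n)) = 1 + max(0, 0) = 1
depth(f3(n, m)) = 1 + max(0, 0) = 1
depth(f3(f3(n, n), f3(n, m))) = 1 + max(1, 1) = 2
depth(f2(m, f3(f3(n, n), f3(n, m)))) = 1 + max(0, 2) = 3
depth(f2(f1(f2(f1(f2(n, n), f2(n, n)), n), f1(f2(f1(m, m), m), f1(f2(n, n), f1(n, n)))), f2(m, f3(f3(n, n), f3(n, m))))) = 1 + max(4, 3) = 5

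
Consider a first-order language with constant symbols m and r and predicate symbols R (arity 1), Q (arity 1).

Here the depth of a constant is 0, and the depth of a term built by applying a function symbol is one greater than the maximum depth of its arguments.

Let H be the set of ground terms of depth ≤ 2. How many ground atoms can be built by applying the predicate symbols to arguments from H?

First count ground terms of depth ≤ 2.
With no function symbols every ground term is a constant, so there are exactly 2 ground terms at every depth bound.
N_0 = 2
N_1 = 2
N_2 = 2
Explicitly: m, r.
So |H| = 2.
Ground atoms are formed by filling each argument slot of a predicate with a term from H, so an r-ary predicate gives |H|^r atoms:
  R: 2;  Q: 2
Total ground atoms: 2 + 2 = 4.

4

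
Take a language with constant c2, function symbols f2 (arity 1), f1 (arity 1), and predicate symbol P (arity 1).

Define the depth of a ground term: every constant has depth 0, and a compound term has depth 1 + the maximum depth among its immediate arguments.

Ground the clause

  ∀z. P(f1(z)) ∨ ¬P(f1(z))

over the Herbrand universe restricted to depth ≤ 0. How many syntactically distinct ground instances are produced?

1

Ground terms of depth ≤ 0:
  If N_k denotes the number of depth-≤k ground terms, the 1 constant gives N_0 = 1, and each function symbol of arity r contributes N_{k-1}^r new terms at level k: N_k = 1 + N_{k-1} + N_{k-1}.
  N_0 = 1
  Explicitly: c2.
So there is exactly 1 ground term available for substitution.
There is 1 variable to instantiate (z),  occurring in at least one literal, so different choices give different ground instances.
Number of ground instances = 1.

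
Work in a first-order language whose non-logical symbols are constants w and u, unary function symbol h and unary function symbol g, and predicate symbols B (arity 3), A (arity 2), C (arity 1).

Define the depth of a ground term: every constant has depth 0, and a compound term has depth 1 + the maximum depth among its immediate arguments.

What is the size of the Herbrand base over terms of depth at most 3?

27930

First count ground terms of depth ≤ 3.
Let N_k = |{terms of depth ≤ k}|. Then N_0 = 2 and N_k = 2 + N_{k-1} + N_{k-1} for k ≥ 1 (one summand per function symbol, arity giving the exponent).
N_0 = 2
N_1 = 2 + 2 + 2 = 6
N_2 = 2 + 6 + 6 = 14
N_3 = 2 + 14 + 14 = 30
So |H| = 30.
A ground atom is a predicate applied to a tuple of terms from H, so the count is the sum over predicates of |H|^arity:
  B: 30^3 = 27000;  A: 30^2 = 900;  C: 30
Total ground atoms: 27000 + 900 + 30 = 27930.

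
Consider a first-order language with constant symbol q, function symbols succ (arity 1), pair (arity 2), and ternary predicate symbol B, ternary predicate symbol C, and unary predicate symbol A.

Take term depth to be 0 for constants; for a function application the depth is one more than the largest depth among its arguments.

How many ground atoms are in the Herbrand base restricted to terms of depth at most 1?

First count ground terms of depth ≤ 1.
Write N_k for the number of ground terms of depth ≤ k. A term of depth ≤ k is either a constant or a function symbol applied to arguments of depth ≤ k−1, so N_k = 1 + N_{k-1} + N_{k-1}^2.
N_0 = 1
N_1 = 1 + 1 + 1^2 = 3
So |H| = 3.
A ground atom is a predicate applied to a tuple of terms from H, so the count is the sum over predicates of |H|^arity:
  B: 3^3 = 27;  C: 3^3 = 27;  A: 3
Total ground atoms: 27 + 27 + 3 = 57.

57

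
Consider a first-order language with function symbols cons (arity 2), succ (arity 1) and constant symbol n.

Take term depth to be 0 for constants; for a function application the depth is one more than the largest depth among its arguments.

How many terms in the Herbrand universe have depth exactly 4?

33490

Write N_k for the number of ground terms of depth ≤ k. A term of depth ≤ k is either a constant or a function symbol applied to arguments of depth ≤ k−1, so N_k = 1 + N_{k-1}^2 + N_{k-1}.
N_0 = 1
N_1 = 1 + 1^2 + 1 = 3
N_2 = 1 + 3^2 + 3 = 13
N_3 = 1 + 13^2 + 13 = 183
N_4 = 1 + 183^2 + 183 = 33673
Terms of depth exactly 4: N_4 − N_3 = 33673 − 183 = 33490.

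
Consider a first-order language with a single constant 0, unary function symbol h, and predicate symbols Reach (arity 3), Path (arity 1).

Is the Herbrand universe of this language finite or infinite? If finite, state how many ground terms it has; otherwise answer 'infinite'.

infinite

The signature has at least one function symbol (h, arity 1) and at least one constant (0).
Iterating h gives infinitely many distinct ground terms: 0, h(0), h(h(0)), ...
So the Herbrand universe is infinite.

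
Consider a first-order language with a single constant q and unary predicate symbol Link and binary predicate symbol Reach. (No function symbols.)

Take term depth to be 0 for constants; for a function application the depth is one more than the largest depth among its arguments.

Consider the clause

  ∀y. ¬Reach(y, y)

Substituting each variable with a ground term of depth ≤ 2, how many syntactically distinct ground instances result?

1

Ground terms of depth ≤ 2:
  With no function symbols every ground term is a constant, so there is exactly 1 ground term at every depth bound.
  N_0 = 1
  N_1 = 1
  N_2 = 1
  Explicitly: q.
So there is exactly 1 ground term available for substitution.
The body mentions the single quantified variable y; since ground terms form a free algebra, no two substitutions collapse to the same formula.
Number of ground instances = 1.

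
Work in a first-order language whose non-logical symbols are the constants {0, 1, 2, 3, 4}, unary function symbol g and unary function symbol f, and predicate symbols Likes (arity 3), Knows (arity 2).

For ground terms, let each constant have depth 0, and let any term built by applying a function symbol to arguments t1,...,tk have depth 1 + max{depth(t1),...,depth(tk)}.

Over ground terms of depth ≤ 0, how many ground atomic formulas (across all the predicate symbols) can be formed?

First count ground terms of depth ≤ 0.
Let N_k = |{terms of depth ≤ k}|. Then N_0 = 5 and N_k = 5 + N_{k-1} + N_{k-1} for k ≥ 1 (one summand per function symbol, arity giving the exponent).
N_0 = 5
Explicitly: 0, 1, 2, 3, 4.
So |H| = 5.
Ground atoms are formed by filling each argument slot of a predicate with a term from H, so an r-ary predicate gives |H|^r atoms:
  Likes: 5^3 = 125;  Knows: 5^2 = 25
Total ground atoms: 125 + 25 = 150.

150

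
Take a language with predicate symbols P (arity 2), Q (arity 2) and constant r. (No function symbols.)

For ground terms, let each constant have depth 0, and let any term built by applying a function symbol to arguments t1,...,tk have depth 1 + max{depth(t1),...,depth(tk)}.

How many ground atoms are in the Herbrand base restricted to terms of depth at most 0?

First count ground terms of depth ≤ 0.
With no function symbols every ground term is a constant, so there is exactly 1 ground term at every depth bound.
N_0 = 1
Explicitly: r.
So |H| = 1.
A ground atom is a predicate applied to a tuple of terms from H, so the count is the sum over predicates of |H|^arity:
  P: 1^2 = 1;  Q: 1^2 = 1
Total ground atoms: 1 + 1 = 2.

2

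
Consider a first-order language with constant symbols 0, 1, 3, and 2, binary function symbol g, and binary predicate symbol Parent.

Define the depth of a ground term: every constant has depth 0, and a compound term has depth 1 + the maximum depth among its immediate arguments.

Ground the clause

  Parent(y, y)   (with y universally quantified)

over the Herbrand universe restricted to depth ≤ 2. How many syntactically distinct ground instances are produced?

Ground terms of depth ≤ 2:
  Write N_k for the number of ground terms of depth ≤ k. A term of depth ≤ k is either a constant or a function symbol applied to arguments of depth ≤ k−1, so N_k = 4 + N_{k-1}^2.
  N_0 = 4
  N_1 = 4 + 4^2 = 20
  N_2 = 4 + 20^2 = 404
So there are 404 ground terms available for substitution.
The variable y ranges independently over the available ground terms, and distinct assignments produce distinct instances.
Number of ground instances = 404.

404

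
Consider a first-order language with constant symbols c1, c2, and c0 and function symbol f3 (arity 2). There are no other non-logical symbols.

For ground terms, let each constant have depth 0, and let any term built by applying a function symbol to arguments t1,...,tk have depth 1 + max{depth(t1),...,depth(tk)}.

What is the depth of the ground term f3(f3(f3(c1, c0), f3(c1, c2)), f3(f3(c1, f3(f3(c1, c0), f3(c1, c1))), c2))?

5

depth(f3(c1, c0)) = 1 + max(0, 0) = 1
depth(f3(c1, c2)) = 1 + max(0, 0) = 1
depth(f3(f3(c1, c0), f3(c1, c2))) = 1 + max(1, 1) = 2
depth(f3(c1, c1)) = 1 + max(0, 0) = 1
depth(f3(f3(c1, c0), f3(c1, c1))) = 1 + max(1, 1) = 2
depth(f3(c1, f3(f3(c1, c0), f3(c1, c1)))) = 1 + max(0, 2) = 3
depth(f3(f3(c1, f3(f3(c1, c0), f3(c1, c1))), c2)) = 1 + max(3, 0) = 4
depth(f3(f3(f3(c1, c0), f3(c1, c2)), f3(f3(c1, f3(f3(c1, c0), f3(c1, c1))), c2))) = 1 + max(2, 4) = 5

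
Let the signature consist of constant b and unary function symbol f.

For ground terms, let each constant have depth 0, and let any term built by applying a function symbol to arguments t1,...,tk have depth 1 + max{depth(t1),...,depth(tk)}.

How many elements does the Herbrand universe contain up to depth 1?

2

Count level by level. With function symbols f/1, the terms of depth ≤ k are the 1 constant together with each function applied to depth-≤(k−1) tuples, so N_k = 1 + N_{k-1}.
N_0 = 1
N_1 = 1 + 1 = 2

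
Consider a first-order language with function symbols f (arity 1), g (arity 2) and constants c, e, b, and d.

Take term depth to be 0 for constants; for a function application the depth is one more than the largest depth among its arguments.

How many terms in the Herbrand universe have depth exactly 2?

Let N_k = |{terms of depth ≤ k}|. Then N_0 = 4 and N_k = 4 + N_{k-1} + N_{k-1}^2 for k ≥ 1 (one summand per function symbol, arity giving the exponent).
N_0 = 4
N_1 = 4 + 4 + 4^2 = 24
N_2 = 4 + 24 + 24^2 = 604
Terms of depth exactly 2: N_2 − N_1 = 604 − 24 = 580.

580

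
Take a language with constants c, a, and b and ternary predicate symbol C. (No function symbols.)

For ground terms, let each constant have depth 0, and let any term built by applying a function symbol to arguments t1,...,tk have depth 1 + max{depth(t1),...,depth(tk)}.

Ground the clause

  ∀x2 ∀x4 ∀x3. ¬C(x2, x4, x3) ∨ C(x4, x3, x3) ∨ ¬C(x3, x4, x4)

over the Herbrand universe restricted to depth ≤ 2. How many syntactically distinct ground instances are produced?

27

Ground terms of depth ≤ 2:
  With no function symbols every ground term is a constant, so there are exactly 3 ground terms at every depth bound.
  N_0 = 3
  N_1 = 3
  N_2 = 3
  Explicitly: c, a, b.
So there are 3 ground terms available for substitution.
The clause has 3 distinct variables (x2, x4, x3), each appearing in the body. In the free term algebra distinct substitutions yield syntactically distinct ground instances.
Number of ground instances = 3^3 = 27.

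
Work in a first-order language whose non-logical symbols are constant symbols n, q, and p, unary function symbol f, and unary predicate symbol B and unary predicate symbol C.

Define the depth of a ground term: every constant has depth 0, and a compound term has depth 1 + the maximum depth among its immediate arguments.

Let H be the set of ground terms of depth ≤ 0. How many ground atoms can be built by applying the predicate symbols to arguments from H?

6

First count ground terms of depth ≤ 0.
Let N_k = |{terms of depth ≤ k}|. Then N_0 = 3 and N_k = 3 + N_{k-1} for k ≥ 1 (one summand per function symbol, arity giving the exponent).
N_0 = 3
Explicitly: n, q, p.
So |H| = 3.
Ground atoms are formed by filling each argument slot of a predicate with a term from H, so an r-ary predicate gives |H|^r atoms:
  B: 3;  C: 3
Total ground atoms: 3 + 3 = 6.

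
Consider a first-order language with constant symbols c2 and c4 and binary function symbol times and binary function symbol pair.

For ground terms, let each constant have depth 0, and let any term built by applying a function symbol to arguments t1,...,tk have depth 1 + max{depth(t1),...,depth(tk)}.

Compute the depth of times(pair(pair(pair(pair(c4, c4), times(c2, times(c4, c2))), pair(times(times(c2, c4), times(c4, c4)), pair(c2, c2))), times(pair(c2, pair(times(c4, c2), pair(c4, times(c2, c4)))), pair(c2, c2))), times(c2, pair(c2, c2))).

7

depth(pair(c4, c4)) = 1 + max(0, 0) = 1
depth(times(c4, c2)) = 1 + max(0, 0) = 1
depth(times(c2, times(c4, c2))) = 1 + max(0, 1) = 2
depth(pair(pair(c4, c4), times(c2, times(c4, c2)))) = 1 + max(1, 2) = 3
depth(times(c2, c4)) = 1 + max(0, 0) = 1
depth(times(c4, c4)) = 1 + max(0, 0) = 1
depth(times(times(c2, c4), times(c4, c4))) = 1 + max(1, 1) = 2
depth(pair(c2, c2)) = 1 + max(0, 0) = 1
depth(pair(times(times(c2, c4), times(c4, c4)), pair(c2, c2))) = 1 + max(2, 1) = 3
depth(pair(pair(pair(c4, c4), times(c2, times(c4, c2))), pair(times(times(c2, c4), times(c4, c4)), pair(c2, c2)))) = 1 + max(3, 3) = 4
depth(pair(c4, times(c2, c4))) = 1 + max(0, 1) = 2
depth(pair(times(c4, c2), pair(c4, times(c2, c4)))) = 1 + max(1, 2) = 3
depth(pair(c2, pair(times(c4, c2), pair(c4, times(c2, c4))))) = 1 + max(0, 3) = 4
depth(times(pair(c2, pair(times(c4, c2), pair(c4, times(c2, c4)))), pair(c2, c2))) = 1 + max(4, 1) = 5
depth(pair(pair(pair(pair(c4, c4), times(c2, times(c4, c2))), pair(times(times(c2, c4), times(c4, c4)), pair(c2, c2))), times(pair(c2, pair(times(c4, c2), pair(c4, times(c2, c4)))), pair(c2, c2)))) = 1 + max(4, 5) = 6
depth(times(c2, pair(c2, c2))) = 1 + max(0, 1) = 2
depth(times(pair(pair(pair(pair(c4, c4), times(c2, times(c4, c2))), pair(times(times(c2, c4), times(c4, c4)), pair(c2, c2))), times(pair(c2, pair(times(c4, c2), pair(c4, times(c2, c4)))), pair(c2, c2))), times(c2, pair(c2, c2)))) = 1 + max(6, 2) = 7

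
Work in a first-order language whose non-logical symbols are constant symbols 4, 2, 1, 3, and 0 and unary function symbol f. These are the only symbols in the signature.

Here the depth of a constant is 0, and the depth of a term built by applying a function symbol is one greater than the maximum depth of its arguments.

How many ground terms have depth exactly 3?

Write N_k for the number of ground terms of depth ≤ k. A term of depth ≤ k is either a constant or a function symbol applied to arguments of depth ≤ k−1, so N_k = 5 + N_{k-1}.
N_0 = 5
N_1 = 5 + 5 = 10
N_2 = 5 + 10 = 15
N_3 = 5 + 15 = 20
Terms of depth exactly 3: N_3 − N_2 = 20 − 15 = 5.

5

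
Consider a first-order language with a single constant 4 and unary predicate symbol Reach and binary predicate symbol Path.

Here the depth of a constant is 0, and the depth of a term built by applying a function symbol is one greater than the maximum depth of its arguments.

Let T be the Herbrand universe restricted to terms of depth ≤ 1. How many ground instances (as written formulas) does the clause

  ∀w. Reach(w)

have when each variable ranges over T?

1

Ground terms of depth ≤ 1:
  With no function symbols every ground term is a constant, so there is exactly 1 ground term at every depth bound.
  N_0 = 1
  N_1 = 1
So there is exactly 1 ground term available for substitution.
There is 1 variable to instantiate (w),  occurring in at least one literal, so different choices give different ground instances.
Number of ground instances = 1.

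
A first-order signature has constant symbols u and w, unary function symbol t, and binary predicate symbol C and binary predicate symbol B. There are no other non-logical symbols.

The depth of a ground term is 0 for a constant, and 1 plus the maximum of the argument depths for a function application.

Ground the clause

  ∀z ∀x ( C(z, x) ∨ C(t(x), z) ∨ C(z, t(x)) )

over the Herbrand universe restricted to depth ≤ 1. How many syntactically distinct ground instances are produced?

16

Ground terms of depth ≤ 1:
  Count level by level. With function symbols t/1, the terms of depth ≤ k are the 2 constants together with each function applied to depth-≤(k−1) tuples, so N_k = 2 + N_{k-1}.
  N_0 = 2
  N_1 = 2 + 2 = 4
  Explicitly: u, w, t(u), t(w).
So there are 4 ground terms available for substitution.
There are 2 variables to instantiate (z, x), each occurring in at least one literal, so different choices give different ground instances.
Number of ground instances = 4^2 = 16.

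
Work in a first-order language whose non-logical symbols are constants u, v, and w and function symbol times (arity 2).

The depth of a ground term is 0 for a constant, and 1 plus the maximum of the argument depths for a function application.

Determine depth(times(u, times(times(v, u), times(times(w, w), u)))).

depth(times(v, u)) = 1 + max(0, 0) = 1
depth(times(w, w)) = 1 + max(0, 0) = 1
depth(times(times(w, w), u)) = 1 + max(1, 0) = 2
depth(times(times(v, u), times(times(w, w), u))) = 1 + max(1, 2) = 3
depth(times(u, times(times(v, u), times(times(w, w), u)))) = 1 + max(0, 3) = 4

4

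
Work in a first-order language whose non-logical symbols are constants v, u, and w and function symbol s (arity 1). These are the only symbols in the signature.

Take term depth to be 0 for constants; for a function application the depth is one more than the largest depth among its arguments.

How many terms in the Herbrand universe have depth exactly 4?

3

Let N_k = |{terms of depth ≤ k}|. Then N_0 = 3 and N_k = 3 + N_{k-1} for k ≥ 1 (one summand per function symbol, arity giving the exponent).
N_0 = 3
N_1 = 3 + 3 = 6
N_2 = 3 + 6 = 9
N_3 = 3 + 9 = 12
N_4 = 3 + 12 = 15
Terms of depth exactly 4: N_4 − N_3 = 15 − 12 = 3.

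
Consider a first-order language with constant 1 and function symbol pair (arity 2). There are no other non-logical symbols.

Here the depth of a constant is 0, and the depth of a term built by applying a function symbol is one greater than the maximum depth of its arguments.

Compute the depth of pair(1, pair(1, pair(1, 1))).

3

depth(pair(1, 1)) = 1 + max(0, 0) = 1
depth(pair(1, pair(1, 1))) = 1 + max(0, 1) = 2
depth(pair(1, pair(1, pair(1, 1)))) = 1 + max(0, 2) = 3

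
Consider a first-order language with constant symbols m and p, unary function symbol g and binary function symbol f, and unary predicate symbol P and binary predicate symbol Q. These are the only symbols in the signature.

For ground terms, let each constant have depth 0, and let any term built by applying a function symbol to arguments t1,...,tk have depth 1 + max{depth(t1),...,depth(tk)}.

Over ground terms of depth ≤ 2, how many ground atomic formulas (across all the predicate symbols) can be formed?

First count ground terms of depth ≤ 2.
Let N_k = |{terms of depth ≤ k}|. Then N_0 = 2 and N_k = 2 + N_{k-1} + N_{k-1}^2 for k ≥ 1 (one summand per function symbol, arity giving the exponent).
N_0 = 2
N_1 = 2 + 2 + 2^2 = 8
N_2 = 2 + 8 + 8^2 = 74
So |H| = 74.
Ground atoms are formed by filling each argument slot of a predicate with a term from H, so an r-ary predicate gives |H|^r atoms:
  P: 74;  Q: 74^2 = 5476
Total ground atoms: 74 + 5476 = 5550.

5550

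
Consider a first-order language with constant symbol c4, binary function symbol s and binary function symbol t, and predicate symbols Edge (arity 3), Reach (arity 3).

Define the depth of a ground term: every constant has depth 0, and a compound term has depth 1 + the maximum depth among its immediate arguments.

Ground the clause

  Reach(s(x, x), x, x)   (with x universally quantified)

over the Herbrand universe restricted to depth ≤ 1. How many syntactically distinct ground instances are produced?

3

Ground terms of depth ≤ 1:
  Count level by level. With function symbols s/2, t/2, the terms of depth ≤ k are the 1 constant together with each function applied to depth-≤(k−1) tuples, so N_k = 1 + N_{k-1}^2 + N_{k-1}^2.
  N_0 = 1
  N_1 = 1 + 1^2 + 1^2 = 3
  Explicitly: c4, s(c4, c4), t(c4, c4).
So there are 3 ground terms available for substitution.
The body mentions the single quantified variable x; since ground terms form a free algebra, no two substitutions collapse to the same formula.
Number of ground instances = 3.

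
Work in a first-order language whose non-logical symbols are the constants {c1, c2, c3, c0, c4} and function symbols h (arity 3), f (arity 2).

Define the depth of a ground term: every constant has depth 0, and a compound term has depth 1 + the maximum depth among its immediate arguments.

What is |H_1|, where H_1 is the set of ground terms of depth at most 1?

Let N_k = |{terms of depth ≤ k}|. Then N_0 = 5 and N_k = 5 + N_{k-1}^3 + N_{k-1}^2 for k ≥ 1 (one summand per function symbol, arity giving the exponent).
N_0 = 5
N_1 = 5 + 5^3 + 5^2 = 155

155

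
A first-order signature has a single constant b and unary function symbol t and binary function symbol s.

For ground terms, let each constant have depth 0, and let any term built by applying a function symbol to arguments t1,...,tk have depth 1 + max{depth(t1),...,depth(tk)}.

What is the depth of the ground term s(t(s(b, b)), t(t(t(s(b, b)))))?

5

depth(s(b, b)) = 1 + max(0, 0) = 1
depth(t(s(b, b))) = 1 + depth(s(b, b)) = 1 + 1 = 2
depth(t(t(s(b, b)))) = 1 + depth(t(s(b, b))) = 1 + 2 = 3
depth(t(t(t(s(b, b))))) = 1 + depth(t(t(s(b, b)))) = 1 + 3 = 4
depth(s(t(s(b, b)), t(t(t(s(b, b)))))) = 1 + max(2, 4) = 5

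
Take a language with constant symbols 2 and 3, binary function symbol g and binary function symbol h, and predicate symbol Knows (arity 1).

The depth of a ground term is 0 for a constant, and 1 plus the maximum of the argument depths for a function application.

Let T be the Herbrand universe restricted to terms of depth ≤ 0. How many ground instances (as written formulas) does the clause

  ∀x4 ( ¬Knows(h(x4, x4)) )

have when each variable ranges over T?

Ground terms of depth ≤ 0:
  Write N_k for the number of ground terms of depth ≤ k. A term of depth ≤ k is either a constant or a function symbol applied to arguments of depth ≤ k−1, so N_k = 2 + N_{k-1}^2 + N_{k-1}^2.
  N_0 = 2
  Explicitly: 2, 3.
So there are 2 ground terms available for substitution.
There is 1 variable to instantiate (x4),  occurring in at least one literal, so different choices give different ground instances.
Number of ground instances = 2.

2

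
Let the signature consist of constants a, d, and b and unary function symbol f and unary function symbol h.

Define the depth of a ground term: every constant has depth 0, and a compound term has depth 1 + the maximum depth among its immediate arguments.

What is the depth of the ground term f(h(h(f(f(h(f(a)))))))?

depth(f(a)) = 1 + depth(a) = 1 + 0 = 1
depth(h(f(a))) = 1 + depth(f(a)) = 1 + 1 = 2
depth(f(h(f(a)))) = 1 + depth(h(f(a))) = 1 + 2 = 3
depth(f(f(h(f(a))))) = 1 + depth(f(h(f(a)))) = 1 + 3 = 4
depth(h(f(f(h(f(a)))))) = 1 + depth(f(f(h(f(a))))) = 1 + 4 = 5
depth(h(h(f(f(h(f(a))))))) = 1 + depth(h(f(f(h(f(a)))))) = 1 + 5 = 6
depth(f(h(h(f(f(h(f(a)))))))) = 1 + depth(h(h(f(f(h(f(a))))))) = 1 + 6 = 7

7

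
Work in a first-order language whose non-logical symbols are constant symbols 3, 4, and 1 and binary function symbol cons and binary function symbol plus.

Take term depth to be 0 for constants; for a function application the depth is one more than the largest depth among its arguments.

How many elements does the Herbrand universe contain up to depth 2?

Count level by level. With function symbols cons/2, plus/2, the terms of depth ≤ k are the 3 constants together with each function applied to depth-≤(k−1) tuples, so N_k = 3 + N_{k-1}^2 + N_{k-1}^2.
N_0 = 3
N_1 = 3 + 3^2 + 3^2 = 21
N_2 = 3 + 21^2 + 21^2 = 885

885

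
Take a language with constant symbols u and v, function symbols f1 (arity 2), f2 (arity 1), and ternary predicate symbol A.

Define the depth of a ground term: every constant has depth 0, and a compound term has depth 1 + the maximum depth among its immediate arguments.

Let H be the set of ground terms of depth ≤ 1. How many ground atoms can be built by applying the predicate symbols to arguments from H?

First count ground terms of depth ≤ 1.
Count level by level. With function symbols f1/2, f2/1, the terms of depth ≤ k are the 2 constants together with each function applied to depth-≤(k−1) tuples, so N_k = 2 + N_{k-1}^2 + N_{k-1}.
N_0 = 2
N_1 = 2 + 2^2 + 2 = 8
So |H| = 8.
A ground atom is a predicate applied to a tuple of terms from H, so the count is the sum over predicates of |H|^arity:
  A: 8^3 = 512
Total ground atoms: 512.

512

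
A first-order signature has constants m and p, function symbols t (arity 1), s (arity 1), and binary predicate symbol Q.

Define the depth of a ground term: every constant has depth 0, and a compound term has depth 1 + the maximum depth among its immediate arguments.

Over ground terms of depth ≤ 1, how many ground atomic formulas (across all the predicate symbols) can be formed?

First count ground terms of depth ≤ 1.
Count level by level. With function symbols t/1, s/1, the terms of depth ≤ k are the 2 constants together with each function applied to depth-≤(k−1) tuples, so N_k = 2 + N_{k-1} + N_{k-1}.
N_0 = 2
N_1 = 2 + 2 + 2 = 6
Explicitly: m, p, t(m), t(p), s(m), s(p).
So |H| = 6.
For each predicate symbol, the number of ground atoms is |H| raised to its arity; summing:
  Q: 6^2 = 36
Total ground atoms: 36.

36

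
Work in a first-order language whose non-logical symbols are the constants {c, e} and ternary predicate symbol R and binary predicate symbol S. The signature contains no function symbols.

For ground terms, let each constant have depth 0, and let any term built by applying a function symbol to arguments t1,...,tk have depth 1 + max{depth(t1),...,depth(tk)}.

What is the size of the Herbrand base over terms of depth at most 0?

12

First count ground terms of depth ≤ 0.
With no function symbols every ground term is a constant, so there are exactly 2 ground terms at every depth bound.
N_0 = 2
Explicitly: c, e.
So |H| = 2.
A ground atom is a predicate applied to a tuple of terms from H, so the count is the sum over predicates of |H|^arity:
  R: 2^3 = 8;  S: 2^2 = 4
Total ground atoms: 8 + 4 = 12.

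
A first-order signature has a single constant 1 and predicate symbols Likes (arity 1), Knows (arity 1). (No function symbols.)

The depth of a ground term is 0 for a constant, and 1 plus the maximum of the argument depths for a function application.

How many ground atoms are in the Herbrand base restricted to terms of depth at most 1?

First count ground terms of depth ≤ 1.
With no function symbols every ground term is a constant, so there is exactly 1 ground term at every depth bound.
N_0 = 1
N_1 = 1
Explicitly: 1.
So |H| = 1.
A ground atom is a predicate applied to a tuple of terms from H, so the count is the sum over predicates of |H|^arity:
  Likes: 1;  Knows: 1
Total ground atoms: 1 + 1 = 2.

2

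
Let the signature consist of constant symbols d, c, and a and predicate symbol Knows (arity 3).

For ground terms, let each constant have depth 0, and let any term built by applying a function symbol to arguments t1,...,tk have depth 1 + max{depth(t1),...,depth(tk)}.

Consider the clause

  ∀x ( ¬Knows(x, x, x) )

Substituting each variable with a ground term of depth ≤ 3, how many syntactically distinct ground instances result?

3

Ground terms of depth ≤ 3:
  With no function symbols every ground term is a constant, so there are exactly 3 ground terms at every depth bound.
  N_0 = 3
  N_1 = 3
  N_2 = 3
  N_3 = 3
So there are 3 ground terms available for substitution.
The body mentions the single quantified variable x; since ground terms form a free algebra, no two substitutions collapse to the same formula.
Number of ground instances = 3.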